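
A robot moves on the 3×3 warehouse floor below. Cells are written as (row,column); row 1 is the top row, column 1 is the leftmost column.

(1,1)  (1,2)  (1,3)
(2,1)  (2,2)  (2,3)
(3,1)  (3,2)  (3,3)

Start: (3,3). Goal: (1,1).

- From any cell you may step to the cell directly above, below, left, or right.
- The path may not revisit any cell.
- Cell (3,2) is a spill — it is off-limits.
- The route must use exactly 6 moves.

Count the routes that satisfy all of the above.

1

Need simple routes of exactly 6 moves from (3,3) to (1,1) (Manhattan distance 4, so 1 moves are spent on a detour and 1 undoing it).
Enumerating: (3,3) (2,3) (1,3) (1,2) (2,2) (2,1) (1,1).
That gives 1 route.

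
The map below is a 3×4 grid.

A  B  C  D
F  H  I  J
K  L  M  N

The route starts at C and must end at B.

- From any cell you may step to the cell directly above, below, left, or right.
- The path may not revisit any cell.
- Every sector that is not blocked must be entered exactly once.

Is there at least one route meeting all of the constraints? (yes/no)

yes

One route that works: C → D → J → N → M → I → H → L → K → F → A → B.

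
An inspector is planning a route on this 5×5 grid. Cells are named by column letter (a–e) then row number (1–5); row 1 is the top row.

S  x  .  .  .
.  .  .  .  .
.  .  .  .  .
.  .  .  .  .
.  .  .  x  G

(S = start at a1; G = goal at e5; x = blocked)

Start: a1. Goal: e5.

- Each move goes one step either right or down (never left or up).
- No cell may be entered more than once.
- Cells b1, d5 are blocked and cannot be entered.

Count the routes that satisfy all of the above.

15

A right/down-only route from a1 to e5 makes exactly 4 down-moves and 4 right-moves in some order.
With no other constraints that would be C(8,4) = 70 routes.
Subtract routes through each blocked cell (inclusion–exclusion for overlaps): − through b1: 35 − through d5: 35 + through b1&d5: 15 → 15.
That gives 15 routes.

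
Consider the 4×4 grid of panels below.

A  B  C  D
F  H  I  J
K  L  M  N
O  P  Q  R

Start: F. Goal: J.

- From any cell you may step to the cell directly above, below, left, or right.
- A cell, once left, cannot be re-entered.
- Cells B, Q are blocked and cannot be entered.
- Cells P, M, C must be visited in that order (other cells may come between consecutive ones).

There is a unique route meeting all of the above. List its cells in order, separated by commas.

The waypoints must appear in the order P, M, C, with no cell reused.
Route from F: down 2 to O, right 1 to P, up 1 to L, right 1 to M, up 2 to C, right 1 to D, down 1 to J — 9 moves in all.
Check: order respected (P at step 3, M at step 5, C at step 7).

F, K, O, P, L, M, I, C, D, J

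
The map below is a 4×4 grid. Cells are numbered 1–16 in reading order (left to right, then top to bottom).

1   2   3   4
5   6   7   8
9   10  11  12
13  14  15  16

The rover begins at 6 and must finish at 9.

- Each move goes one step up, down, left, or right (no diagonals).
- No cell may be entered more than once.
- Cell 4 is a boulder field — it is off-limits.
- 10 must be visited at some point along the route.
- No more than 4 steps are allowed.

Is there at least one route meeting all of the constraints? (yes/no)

One route that works: 6 → 10 → 9.

yes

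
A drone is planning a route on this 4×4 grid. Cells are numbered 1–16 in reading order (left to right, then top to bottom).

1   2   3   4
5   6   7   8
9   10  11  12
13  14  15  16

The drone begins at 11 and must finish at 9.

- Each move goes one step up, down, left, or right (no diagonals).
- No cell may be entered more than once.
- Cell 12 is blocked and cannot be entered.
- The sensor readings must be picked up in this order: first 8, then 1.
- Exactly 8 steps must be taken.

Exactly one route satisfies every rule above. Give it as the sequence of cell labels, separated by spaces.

11 7 8 4 3 2 1 5 9

The waypoints must appear in the order 8, 1, with no cell reused.
Route from 11: up to 7, right to 8, up to 4, 3× left (reaching 1), 2× down (reaching 9) — 8 moves in all.
Check: order respected (8 at step 2, 1 at step 6); 8 moves as required.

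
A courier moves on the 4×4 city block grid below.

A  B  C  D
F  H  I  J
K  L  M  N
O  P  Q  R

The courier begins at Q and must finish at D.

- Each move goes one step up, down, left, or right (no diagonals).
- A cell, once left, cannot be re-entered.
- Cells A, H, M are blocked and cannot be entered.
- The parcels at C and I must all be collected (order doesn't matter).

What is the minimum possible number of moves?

Any route passes through C and I in some order between Q and D. Summing Manhattan distances along each leg and taking the cheapest ordering (Q → I → C → D) gives a lower bound of 2 + 1 + 1 = 4 moves.
That bound ignores the blocked cells. Measuring each leg by the fewest moves that actually steer around them (Q→I: 4; I→C: 1; C→D: 1) raises the lower bound to 6.
A route of 6 moves exists: Q → R → N → J → I → C → D.
Since 6 matches that lower bound, it is optimal.

6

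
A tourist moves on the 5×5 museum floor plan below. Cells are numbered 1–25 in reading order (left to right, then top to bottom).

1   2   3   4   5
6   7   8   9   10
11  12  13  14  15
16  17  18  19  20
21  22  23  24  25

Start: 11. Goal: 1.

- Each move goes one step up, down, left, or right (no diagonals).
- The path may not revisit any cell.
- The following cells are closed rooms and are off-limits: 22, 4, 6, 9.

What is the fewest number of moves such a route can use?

The Manhattan distance from 11 to 1 is |3−1| + |1−1| = 2, so at least 2 moves are needed.
That bound ignores the blocked cells. Measuring each leg by the fewest moves that actually steer around them (11→1: 4) raises the lower bound to 4.
A route of 4 moves exists: 11 → 12 → 7 → 2 → 1.
Since 4 matches that lower bound, it is optimal.

4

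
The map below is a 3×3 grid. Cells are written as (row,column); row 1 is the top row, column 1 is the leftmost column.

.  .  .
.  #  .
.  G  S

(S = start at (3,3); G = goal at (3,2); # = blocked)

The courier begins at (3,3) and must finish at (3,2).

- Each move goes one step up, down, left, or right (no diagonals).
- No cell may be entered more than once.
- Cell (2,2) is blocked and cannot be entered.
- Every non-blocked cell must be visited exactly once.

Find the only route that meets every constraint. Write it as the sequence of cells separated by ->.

Need to visit all 8 open cells exactly once, starting at (3,3) and ending at (3,2).
Route from (3,3): up 2 to (1,3), left 2 to (1,1), down 2 to (3,1), right 1 to (3,2) — 7 moves in all.
Check: all 8 open cells covered.

(3,3) -> (2,3) -> (1,3) -> (1,2) -> (1,1) -> (2,1) -> (3,1) -> (3,2)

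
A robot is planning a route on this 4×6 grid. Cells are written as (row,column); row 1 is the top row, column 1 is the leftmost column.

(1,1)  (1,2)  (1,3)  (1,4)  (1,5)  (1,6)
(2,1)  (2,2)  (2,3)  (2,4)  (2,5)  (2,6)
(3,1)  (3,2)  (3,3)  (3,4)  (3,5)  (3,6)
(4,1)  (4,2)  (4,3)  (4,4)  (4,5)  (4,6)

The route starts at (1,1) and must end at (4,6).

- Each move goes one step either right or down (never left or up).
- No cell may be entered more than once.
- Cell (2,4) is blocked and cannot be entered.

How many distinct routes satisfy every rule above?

32

A right/down-only route from (1,1) to (4,6) makes exactly 3 down-moves and 5 right-moves in some order.
With no other constraints that would be C(8,3) = 56 routes.
Subtract routes through each blocked cell (inclusion–exclusion for overlaps): − through (2,4): 24 → 32.
That gives 32 routes.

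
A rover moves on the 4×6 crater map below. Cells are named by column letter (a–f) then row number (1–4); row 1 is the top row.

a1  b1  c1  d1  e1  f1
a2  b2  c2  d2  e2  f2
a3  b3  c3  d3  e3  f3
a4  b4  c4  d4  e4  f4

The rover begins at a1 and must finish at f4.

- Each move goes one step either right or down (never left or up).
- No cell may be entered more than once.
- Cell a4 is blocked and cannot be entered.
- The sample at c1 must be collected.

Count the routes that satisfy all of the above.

20

A right/down-only route from a1 to f4 makes exactly 3 down-moves and 5 right-moves in some order.
With no other constraints that would be C(8,3) = 56 routes.
Split at c1 and multiply the segment counts (each segment already excludes blocked cells): a1→c1: 1; c1→f4: 20; product = 20.
That gives 20 routes.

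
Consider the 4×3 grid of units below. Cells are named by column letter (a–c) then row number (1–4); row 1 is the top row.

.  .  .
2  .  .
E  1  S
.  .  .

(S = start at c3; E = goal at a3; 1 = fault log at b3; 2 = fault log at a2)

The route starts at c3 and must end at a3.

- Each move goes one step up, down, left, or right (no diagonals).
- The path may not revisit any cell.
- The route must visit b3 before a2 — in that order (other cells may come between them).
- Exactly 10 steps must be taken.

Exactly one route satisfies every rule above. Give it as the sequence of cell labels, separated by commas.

The waypoints must appear in the order b3, a2, with no cell reused.
Route from c3: down to c4, left to b4, 2× up (reaching b2), right to c2, up to c1, 2× left (reaching a1), 2× down (reaching a3) — 10 moves in all.
Check: order respected (1 at step 3, 2 at step 9); 10 moves as required.

c3, c4, b4, b3, b2, c2, c1, b1, a1, a2, a3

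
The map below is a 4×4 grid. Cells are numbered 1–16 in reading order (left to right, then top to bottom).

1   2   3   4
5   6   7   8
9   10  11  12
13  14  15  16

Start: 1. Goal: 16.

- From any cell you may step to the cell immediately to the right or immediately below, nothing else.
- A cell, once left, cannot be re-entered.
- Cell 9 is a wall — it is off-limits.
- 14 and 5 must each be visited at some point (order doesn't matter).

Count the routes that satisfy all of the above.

1

A right/down-only route from 1 to 16 makes exactly 3 down-moves and 3 right-moves in some order.
With no other constraints that would be C(6,3) = 20 routes.
A monotone route can only reach the required cells in the order 5, 14, so split there and multiply the segment counts (each segment already excludes blocked cells): 1→5: 1; 5→14: 1; 14→16: 1; product = 1.
That gives 1 route.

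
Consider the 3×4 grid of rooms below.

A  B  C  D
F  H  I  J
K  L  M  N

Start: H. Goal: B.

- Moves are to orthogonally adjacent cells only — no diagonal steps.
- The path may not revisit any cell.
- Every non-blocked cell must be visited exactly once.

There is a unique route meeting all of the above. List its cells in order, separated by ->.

Need to visit all 12 open cells exactly once, starting at H and ending at B.
Cell K has only two open neighbours (F and L), so the path must pass straight through it: one of those is the cell it's entered from and the other is where it exits.
Route from H: right 1 to I, up 1 to C, right 1 to D, down 2 to N, left 3 to K, up 2 to A, right 1 to B — 11 moves in all.
Check: all 12 open cells covered.

H -> I -> C -> D -> J -> N -> M -> L -> K -> F -> A -> B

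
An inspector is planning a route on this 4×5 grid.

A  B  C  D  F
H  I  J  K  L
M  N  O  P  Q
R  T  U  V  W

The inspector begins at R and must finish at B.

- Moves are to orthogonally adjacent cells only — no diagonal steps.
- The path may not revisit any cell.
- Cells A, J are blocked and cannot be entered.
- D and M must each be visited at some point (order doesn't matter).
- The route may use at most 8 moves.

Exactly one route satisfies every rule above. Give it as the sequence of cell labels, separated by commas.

R, M, N, O, P, K, D, C, B

The budget equals the shortest possible length, so every move has to be on a shortest route through the required cells.
Route from R: up 1 to M, right 3 to P, up 2 to D, left 2 to B — 8 moves in all.
Check: all required cells visited; 8 ≤ 8 moves.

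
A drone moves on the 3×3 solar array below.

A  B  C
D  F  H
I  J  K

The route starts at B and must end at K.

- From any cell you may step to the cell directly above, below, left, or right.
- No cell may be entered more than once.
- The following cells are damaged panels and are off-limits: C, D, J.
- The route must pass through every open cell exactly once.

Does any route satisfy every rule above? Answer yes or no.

Cell A has only one open neighbour but is neither the start nor the goal, so a Hamiltonian route would have to both enter and leave it through the same neighbour — impossible without revisiting.

no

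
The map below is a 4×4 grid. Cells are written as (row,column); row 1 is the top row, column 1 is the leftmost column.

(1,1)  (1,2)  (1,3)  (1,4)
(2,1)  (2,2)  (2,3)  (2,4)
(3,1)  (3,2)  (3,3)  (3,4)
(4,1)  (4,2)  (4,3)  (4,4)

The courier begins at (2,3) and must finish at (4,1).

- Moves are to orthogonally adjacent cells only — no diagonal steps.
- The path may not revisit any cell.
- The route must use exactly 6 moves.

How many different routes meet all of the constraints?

14

Need simple routes of exactly 6 moves from (2,3) to (4,1) (Manhattan distance 4, so 1 moves are spent on a detour and 1 undoing it).
Branch systematically from the start, pruning whenever the remaining move budget drops below the Manhattan distance to (4,1) or differs from it in parity. Grouping the completions by first move — via (1,3): 4; via (3,3): 3; via (2,2): 3; via (2,4): 4 — and summing: 4 + 3 + 3 + 4 = 14.
That gives 14 routes.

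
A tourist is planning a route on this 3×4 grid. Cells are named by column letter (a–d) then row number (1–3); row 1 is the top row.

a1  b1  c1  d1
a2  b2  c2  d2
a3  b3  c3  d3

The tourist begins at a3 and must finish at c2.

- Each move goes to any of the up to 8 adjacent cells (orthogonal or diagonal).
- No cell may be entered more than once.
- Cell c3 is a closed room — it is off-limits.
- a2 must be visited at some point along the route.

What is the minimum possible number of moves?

3

Any route passes through a2 somewhere between a3 and c2. Summing Chebyshev distances along the two legs (a3 → a2 → c2) gives a lower bound of 1 + 2 = 3 moves.
A route of 3 moves achieves this: a3 → a2 → b1 → c2.
Since 3 matches the lower bound, it is optimal.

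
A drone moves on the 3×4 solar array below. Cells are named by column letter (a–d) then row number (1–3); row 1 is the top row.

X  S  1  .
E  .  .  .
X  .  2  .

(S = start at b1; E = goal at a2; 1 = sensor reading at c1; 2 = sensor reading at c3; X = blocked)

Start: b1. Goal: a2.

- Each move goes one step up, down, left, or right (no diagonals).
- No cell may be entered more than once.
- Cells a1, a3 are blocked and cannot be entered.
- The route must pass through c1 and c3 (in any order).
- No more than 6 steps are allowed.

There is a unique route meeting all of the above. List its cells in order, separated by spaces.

b1 c1 c2 c3 b3 b2 a2

Any route must reach c1 and c3 and still end at a2 within 6 moves, so the order of the required stops is forced.
Route from b1: right to c1, 2× down (reaching c3), left to b3, up to b2, left to a2 — 6 moves in all.
Check: all required cells visited; 6 ≤ 6 moves.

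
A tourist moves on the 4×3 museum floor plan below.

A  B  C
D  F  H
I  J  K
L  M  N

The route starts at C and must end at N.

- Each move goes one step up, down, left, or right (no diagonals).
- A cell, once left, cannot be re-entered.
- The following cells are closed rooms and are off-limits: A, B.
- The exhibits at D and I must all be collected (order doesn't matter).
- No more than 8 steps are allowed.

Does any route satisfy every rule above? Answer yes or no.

One route that works: C → H → F → D → I → L → M → N.

yes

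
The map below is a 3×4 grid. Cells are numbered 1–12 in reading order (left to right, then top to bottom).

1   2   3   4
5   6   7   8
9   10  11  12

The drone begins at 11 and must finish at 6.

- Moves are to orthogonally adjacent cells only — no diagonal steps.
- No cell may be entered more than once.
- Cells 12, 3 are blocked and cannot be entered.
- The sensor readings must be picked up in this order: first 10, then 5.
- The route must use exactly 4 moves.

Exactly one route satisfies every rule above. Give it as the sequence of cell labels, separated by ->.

The waypoints must appear in the order 10, 5, with no cell reused.
Route from 11: 2× left (reaching 9), up to 5, right to 6 — 4 moves in all.
Check: order respected (10 at step 1, 5 at step 3); 4 moves as required.

11 -> 10 -> 9 -> 5 -> 6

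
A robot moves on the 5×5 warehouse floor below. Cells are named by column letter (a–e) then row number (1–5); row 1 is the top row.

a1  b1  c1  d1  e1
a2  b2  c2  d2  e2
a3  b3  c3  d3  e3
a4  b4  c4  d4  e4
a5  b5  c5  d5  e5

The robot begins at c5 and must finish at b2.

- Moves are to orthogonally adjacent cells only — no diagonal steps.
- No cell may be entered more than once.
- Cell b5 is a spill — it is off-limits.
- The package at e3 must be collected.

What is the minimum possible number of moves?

8

Any route passes through e3 somewhere between c5 and b2. Summing Manhattan distances along the two legs (c5 → e3 → b2) gives a lower bound of 4 + 4 = 8 moves.
A route of 8 moves achieves this: c5 → c4 → c3 → d3 → e3 → e2 → d2 → c2 → b2.
Since 8 matches the lower bound, it is optimal.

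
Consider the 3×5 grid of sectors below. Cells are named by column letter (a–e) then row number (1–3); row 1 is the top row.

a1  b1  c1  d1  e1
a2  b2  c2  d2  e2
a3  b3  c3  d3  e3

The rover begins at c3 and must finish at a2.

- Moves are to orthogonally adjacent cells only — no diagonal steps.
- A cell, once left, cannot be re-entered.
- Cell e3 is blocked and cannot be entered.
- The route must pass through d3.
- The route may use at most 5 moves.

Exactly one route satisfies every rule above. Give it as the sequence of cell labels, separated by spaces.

The 5-move cap with required stops at d3 leaves no slack for detours.
Route from c3: right to d3, up to d2, 3× left (reaching a2) — 5 moves in all.
Check: all required cells visited; 5 ≤ 5 moves.

c3 d3 d2 c2 b2 a2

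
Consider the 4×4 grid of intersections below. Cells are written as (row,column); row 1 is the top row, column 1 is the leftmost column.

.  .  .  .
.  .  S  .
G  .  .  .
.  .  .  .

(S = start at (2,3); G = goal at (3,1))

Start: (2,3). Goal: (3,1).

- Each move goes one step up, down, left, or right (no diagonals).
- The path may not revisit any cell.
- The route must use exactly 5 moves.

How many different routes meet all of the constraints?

10

Need simple routes of exactly 5 moves from (2,3) to (3,1) (Manhattan distance 3, so 1 moves are spent on a detour and 1 undoing it).
Branch systematically from the start, pruning whenever the remaining move budget drops below the Manhattan distance to (3,1) or differs from it in parity. Grouping the completions by first move — via (1,3): 3; via (3,3): 4; via (2,2): 2; via (2,4): 1 — and summing: 3 + 4 + 2 + 1 = 10.
That gives 10 routes.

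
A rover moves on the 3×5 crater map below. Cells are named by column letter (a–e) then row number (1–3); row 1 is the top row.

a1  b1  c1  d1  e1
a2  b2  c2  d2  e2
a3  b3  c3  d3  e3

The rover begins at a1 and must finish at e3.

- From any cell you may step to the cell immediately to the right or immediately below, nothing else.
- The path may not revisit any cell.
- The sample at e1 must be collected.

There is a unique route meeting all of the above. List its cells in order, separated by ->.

a1 -> b1 -> c1 -> d1 -> e1 -> e2 -> e3

Moves only go right or down, so the column and row indices never decrease.
Route from a1: right 4 to e1, down 2 to e3 — 6 moves in all.
Check: all required cells visited.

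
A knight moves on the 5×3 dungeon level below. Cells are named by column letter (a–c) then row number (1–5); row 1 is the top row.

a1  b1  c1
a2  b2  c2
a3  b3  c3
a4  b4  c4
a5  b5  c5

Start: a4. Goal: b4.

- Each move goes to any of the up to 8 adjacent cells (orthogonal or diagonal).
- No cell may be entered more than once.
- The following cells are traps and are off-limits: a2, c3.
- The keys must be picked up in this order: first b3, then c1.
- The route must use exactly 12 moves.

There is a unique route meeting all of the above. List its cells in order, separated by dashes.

The waypoints must appear in the order b3, c1, with no cell reused.
Route from a4: down to a5, 2× right (reaching c5), up to c4, up-left to b3, up-right to c2, up to c1, 2× left (reaching a1), down-right to b2, down-left to a3, down-right to b4 — 12 moves in all.
Check: order respected (b3 at step 5, c1 at step 7); 12 moves as required.

a4 - a5 - b5 - c5 - c4 - b3 - c2 - c1 - b1 - a1 - b2 - a3 - b4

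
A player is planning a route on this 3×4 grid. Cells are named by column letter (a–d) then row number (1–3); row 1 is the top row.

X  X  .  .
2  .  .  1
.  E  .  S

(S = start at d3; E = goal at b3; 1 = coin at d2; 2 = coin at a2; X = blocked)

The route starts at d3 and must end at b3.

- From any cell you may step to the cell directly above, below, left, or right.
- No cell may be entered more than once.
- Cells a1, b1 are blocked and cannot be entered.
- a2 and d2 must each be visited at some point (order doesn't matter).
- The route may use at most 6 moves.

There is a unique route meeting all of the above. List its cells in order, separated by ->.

d3 -> d2 -> c2 -> b2 -> a2 -> a3 -> b3

The 6-move cap with required stops at a2, d2 leaves no slack for detours.
Route from d3: up to d2, 3× left (reaching a2), down to a3, right to b3 — 6 moves in all.
Check: all required cells visited; 6 ≤ 6 moves.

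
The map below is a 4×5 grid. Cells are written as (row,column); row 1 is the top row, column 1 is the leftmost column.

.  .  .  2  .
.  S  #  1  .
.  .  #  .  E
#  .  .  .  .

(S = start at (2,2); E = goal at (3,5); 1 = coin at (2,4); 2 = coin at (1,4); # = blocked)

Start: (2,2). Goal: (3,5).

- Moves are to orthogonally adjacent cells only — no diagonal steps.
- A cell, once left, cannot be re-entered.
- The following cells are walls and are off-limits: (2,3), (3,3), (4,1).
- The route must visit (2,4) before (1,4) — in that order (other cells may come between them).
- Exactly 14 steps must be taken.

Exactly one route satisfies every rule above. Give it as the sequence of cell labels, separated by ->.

The waypoints must appear in the order (2,4), (1,4), with no cell reused.
Route from (2,2): up to (1,2), left to (1,1), 2× down (reaching (3,1)), right to (3,2), down to (4,2), 2× right (reaching (4,4)), 3× up (reaching (1,4)), right to (1,5), 2× down (reaching (3,5)) — 14 moves in all.
Check: order respected (1 at step 10, 2 at step 11); 14 moves as required.

(2,2) -> (1,2) -> (1,1) -> (2,1) -> (3,1) -> (3,2) -> (4,2) -> (4,3) -> (4,4) -> (3,4) -> (2,4) -> (1,4) -> (1,5) -> (2,5) -> (3,5)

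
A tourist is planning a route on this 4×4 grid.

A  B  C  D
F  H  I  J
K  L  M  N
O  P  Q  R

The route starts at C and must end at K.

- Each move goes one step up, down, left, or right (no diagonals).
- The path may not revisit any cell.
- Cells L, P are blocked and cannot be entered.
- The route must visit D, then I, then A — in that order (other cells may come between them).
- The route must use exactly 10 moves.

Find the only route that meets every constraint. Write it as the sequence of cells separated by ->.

The waypoints must appear in the order D, I, A, with no cell reused.
Route from C: right 1 to D, down 2 to N, left 1 to M, up 1 to I, left 1 to H, up 1 to B, left 1 to A, down 2 to K — 10 moves in all.
Check: order respected (D at step 1, I at step 5, A at step 8); 10 moves as required.

C -> D -> J -> N -> M -> I -> H -> B -> A -> F -> K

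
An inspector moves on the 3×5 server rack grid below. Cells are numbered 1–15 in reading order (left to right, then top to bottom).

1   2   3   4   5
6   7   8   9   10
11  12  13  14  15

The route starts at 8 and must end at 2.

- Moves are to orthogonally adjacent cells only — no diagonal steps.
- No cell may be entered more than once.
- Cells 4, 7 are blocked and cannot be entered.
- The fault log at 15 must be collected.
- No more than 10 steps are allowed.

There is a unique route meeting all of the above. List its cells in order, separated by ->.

The 10-move cap with required stops at 15 leaves no slack for detours.
Route from 8: right 2 to 10, down 1 to 15, left 4 to 11, up 2 to 1, right 1 to 2 — 10 moves in all.
Check: all required cells visited; 10 ≤ 10 moves.

8 -> 9 -> 10 -> 15 -> 14 -> 13 -> 12 -> 11 -> 6 -> 1 -> 2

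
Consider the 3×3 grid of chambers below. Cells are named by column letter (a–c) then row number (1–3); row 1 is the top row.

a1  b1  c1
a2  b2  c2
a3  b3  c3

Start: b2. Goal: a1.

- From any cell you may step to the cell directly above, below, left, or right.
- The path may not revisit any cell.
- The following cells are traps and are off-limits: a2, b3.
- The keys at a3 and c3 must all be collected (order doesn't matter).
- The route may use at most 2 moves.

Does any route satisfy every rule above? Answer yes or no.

The blocked cells wall a3 off from b2 completely — no sequence of moves reaches it at all, so no route can satisfy the rules.

no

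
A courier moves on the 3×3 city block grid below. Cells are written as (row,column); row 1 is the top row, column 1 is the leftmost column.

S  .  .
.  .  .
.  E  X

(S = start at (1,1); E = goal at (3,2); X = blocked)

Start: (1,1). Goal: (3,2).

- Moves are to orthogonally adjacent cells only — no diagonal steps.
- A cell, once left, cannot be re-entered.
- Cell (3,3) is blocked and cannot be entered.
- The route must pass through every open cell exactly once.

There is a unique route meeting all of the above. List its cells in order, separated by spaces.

(1,1) (1,2) (1,3) (2,3) (2,2) (2,1) (3,1) (3,2)

Need to visit all 8 open cells exactly once, starting at (1,1) and ending at (3,2).
Cell (2,3) has only two open neighbours ((1,3) and (2,2)), so the path must pass straight through it: one of those is the cell it's entered from and the other is where it exits.
Route from (1,1): right 2 to (1,3), down 1 to (2,3), left 2 to (2,1), down 1 to (3,1), right 1 to (3,2) — 7 moves in all.
Check: all 8 open cells covered.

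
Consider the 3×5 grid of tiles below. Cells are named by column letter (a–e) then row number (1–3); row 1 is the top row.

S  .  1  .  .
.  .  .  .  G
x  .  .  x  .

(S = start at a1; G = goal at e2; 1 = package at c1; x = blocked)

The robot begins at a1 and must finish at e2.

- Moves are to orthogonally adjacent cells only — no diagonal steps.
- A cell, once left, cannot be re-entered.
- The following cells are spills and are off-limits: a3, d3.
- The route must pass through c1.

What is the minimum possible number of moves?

Any route passes through c1 somewhere between a1 and e2. Summing Manhattan distances along the two legs (a1 → c1 → e2) gives a lower bound of 2 + 3 = 5 moves.
A route of 5 moves achieves this: a1 → b1 → c1 → c2 → d2 → e2.
Since 5 matches the lower bound, it is optimal.

5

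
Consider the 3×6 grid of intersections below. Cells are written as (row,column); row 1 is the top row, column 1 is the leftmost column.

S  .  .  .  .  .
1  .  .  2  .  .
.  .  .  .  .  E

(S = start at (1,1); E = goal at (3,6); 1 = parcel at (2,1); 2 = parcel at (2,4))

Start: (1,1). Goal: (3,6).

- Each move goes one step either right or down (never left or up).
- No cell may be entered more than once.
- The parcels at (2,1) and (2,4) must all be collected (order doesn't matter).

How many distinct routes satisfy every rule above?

A right/down-only route from (1,1) to (3,6) makes exactly 2 down-moves and 5 right-moves in some order.
With no other constraints that would be C(7,2) = 21 routes.
A monotone route can only reach the required cells in the order (2,1), (2,4), so split there and multiply the segment counts: (1,1)→(2,1): 1; (2,1)→(2,4): 1; (2,4)→(3,6): 3; product = 3.
That gives 3 routes.

3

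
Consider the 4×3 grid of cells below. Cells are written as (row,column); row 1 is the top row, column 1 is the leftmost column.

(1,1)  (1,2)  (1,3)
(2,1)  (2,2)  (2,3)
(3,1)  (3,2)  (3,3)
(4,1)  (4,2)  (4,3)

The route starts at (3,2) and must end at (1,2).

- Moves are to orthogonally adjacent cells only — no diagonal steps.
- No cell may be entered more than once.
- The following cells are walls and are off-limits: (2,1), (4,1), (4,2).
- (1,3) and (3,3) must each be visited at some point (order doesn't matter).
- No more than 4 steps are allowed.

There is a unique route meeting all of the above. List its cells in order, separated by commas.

The 4-move cap with required stops at (1,3), (3,3) leaves no slack for detours.
Route from (3,2): right 1 to (3,3), up 2 to (1,3), left 1 to (1,2) — 4 moves in all.
Check: all required cells visited; 4 ≤ 4 moves.

(3,2), (3,3), (2,3), (1,3), (1,2)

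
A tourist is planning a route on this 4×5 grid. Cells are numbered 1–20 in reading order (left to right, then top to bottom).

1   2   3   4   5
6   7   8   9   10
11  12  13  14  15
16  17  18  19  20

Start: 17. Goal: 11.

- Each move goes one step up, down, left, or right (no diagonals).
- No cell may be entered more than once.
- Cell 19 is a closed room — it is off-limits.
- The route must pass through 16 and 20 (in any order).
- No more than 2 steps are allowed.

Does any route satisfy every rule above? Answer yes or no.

no

20 must be visited but has only one open neighbour (15), and it is neither the start nor the goal — the route would have to enter and leave through 15, re-entering it.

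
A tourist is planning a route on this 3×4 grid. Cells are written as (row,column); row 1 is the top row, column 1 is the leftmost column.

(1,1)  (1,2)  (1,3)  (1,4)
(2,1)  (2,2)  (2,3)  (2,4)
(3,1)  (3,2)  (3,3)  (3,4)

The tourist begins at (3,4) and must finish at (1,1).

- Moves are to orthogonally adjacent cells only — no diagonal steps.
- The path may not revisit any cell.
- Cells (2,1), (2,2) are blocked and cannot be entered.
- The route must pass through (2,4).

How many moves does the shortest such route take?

Any route passes through (2,4) somewhere between (3,4) and (1,1). Summing Manhattan distances along the two legs ((3,4) → (2,4) → (1,1)) gives a lower bound of 1 + 4 = 5 moves.
A route of 5 moves achieves this: (3,4) → (2,4) → (1,4) → (1,3) → (1,2) → (1,1).
Since 5 matches the lower bound, it is optimal.

5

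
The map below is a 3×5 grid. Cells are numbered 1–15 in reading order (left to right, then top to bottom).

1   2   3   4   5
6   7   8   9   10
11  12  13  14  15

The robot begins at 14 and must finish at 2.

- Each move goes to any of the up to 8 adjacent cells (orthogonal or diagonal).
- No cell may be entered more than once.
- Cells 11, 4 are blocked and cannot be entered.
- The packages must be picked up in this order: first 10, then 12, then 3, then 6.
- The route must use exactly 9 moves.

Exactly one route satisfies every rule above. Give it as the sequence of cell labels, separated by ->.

The waypoints must appear in the order 10, 12, 3, 6, with no cell reused.
Route from 14: up-right to 10, left to 9, down-left to 13, left to 12, up-right to 8, up to 3, down-left to 7, left to 6, up-right to 2 — 9 moves in all.
Check: order respected (10 at step 1, 12 at step 4, 3 at step 6, 6 at step 8); 9 moves as required.

14 -> 10 -> 9 -> 13 -> 12 -> 8 -> 3 -> 7 -> 6 -> 2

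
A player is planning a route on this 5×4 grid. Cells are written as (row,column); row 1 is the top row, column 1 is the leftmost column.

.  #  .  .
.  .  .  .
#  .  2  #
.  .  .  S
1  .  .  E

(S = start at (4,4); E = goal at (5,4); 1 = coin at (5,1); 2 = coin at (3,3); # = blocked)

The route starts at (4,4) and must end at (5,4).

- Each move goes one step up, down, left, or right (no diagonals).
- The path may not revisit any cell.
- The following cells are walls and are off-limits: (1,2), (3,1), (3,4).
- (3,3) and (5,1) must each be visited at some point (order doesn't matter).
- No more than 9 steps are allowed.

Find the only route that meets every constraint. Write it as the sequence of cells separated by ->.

(4,4) -> (4,3) -> (3,3) -> (3,2) -> (4,2) -> (4,1) -> (5,1) -> (5,2) -> (5,3) -> (5,4)

The budget equals the shortest possible length, so every move has to be on a shortest route through the required cells.
Route from (4,4): left 1 to (4,3), up 1 to (3,3), left 1 to (3,2), down 1 to (4,2), left 1 to (4,1), down 1 to (5,1), right 3 to (5,4) — 9 moves in all.
Check: all required cells visited; 9 ≤ 9 moves.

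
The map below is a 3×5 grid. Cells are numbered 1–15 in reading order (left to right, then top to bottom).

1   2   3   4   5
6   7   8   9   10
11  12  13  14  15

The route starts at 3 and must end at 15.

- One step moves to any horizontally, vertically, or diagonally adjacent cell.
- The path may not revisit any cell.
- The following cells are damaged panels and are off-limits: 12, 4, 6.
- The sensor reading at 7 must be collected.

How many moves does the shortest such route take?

4

Any route passes through 7 somewhere between 3 and 15. Summing Chebyshev distances along the two legs (3 → 7 → 15) gives a lower bound of 1 + 3 = 4 moves.
A route of 4 moves achieves this: 3 → 7 → 8 → 9 → 15.
Since 4 matches the lower bound, it is optimal.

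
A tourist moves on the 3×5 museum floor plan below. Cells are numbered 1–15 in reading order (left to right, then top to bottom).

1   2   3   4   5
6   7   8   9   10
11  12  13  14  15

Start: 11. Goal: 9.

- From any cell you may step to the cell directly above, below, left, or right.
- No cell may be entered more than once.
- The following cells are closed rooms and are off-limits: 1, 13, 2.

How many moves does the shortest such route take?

4

The Manhattan distance from 11 to 9 is |3−2| + |1−4| = 4, so at least 4 moves are needed.
A route of 4 moves achieves this: 11 → 6 → 7 → 8 → 9.
Since 4 matches the lower bound, it is optimal.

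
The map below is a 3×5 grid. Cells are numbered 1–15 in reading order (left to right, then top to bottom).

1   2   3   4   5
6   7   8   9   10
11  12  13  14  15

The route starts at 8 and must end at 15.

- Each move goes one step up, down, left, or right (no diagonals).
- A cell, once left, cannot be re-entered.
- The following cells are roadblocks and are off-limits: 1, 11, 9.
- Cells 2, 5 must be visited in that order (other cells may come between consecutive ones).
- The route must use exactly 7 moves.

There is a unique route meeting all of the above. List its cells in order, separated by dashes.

8 - 7 - 2 - 3 - 4 - 5 - 10 - 15

The waypoints must appear in the order 2, 5, with no cell reused.
Route from 8: left to 7, up to 2, 3× right (reaching 5), 2× down (reaching 15) — 7 moves in all.
Check: order respected (2 at step 2, 5 at step 5); 7 moves as required.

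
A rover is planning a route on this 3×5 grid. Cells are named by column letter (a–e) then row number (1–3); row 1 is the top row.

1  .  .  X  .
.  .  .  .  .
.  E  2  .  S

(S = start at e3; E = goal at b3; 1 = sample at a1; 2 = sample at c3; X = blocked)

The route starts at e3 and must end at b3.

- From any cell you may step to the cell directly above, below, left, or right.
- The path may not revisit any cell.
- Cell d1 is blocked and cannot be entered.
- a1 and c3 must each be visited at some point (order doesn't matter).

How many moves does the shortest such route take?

9

Any route passes through a1 and c3 in some order between e3 and b3. Summing Manhattan distances along each leg and taking the cheapest ordering (e3 → c3 → a1 → b3) gives a lower bound of 2 + 4 + 3 = 9 moves.
A route of 9 moves achieves this: e3 → d3 → c3 → c2 → c1 → b1 → a1 → a2 → a3 → b3.
Since 9 matches the lower bound, it is optimal.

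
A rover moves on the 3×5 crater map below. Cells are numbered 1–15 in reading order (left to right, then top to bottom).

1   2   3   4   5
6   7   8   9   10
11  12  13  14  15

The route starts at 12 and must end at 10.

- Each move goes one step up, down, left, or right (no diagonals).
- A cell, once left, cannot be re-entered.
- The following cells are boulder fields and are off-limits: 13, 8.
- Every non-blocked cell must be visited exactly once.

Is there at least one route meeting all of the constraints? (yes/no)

no

Colour the cells like a checkerboard: each orthogonal step flips colour, so a Hamiltonian route alternates colours. Here there are 7 cells of one colour and 6 of the other, with start on the same colour as the goal — the counts and endpoints can't be arranged into an alternating sequence of length 13, so no Hamiltonian route exists.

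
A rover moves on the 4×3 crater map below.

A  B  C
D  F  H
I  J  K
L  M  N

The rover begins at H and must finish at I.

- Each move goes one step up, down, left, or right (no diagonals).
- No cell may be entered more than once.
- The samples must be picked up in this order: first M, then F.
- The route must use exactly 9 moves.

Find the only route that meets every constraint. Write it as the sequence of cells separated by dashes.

H - K - N - M - J - F - B - A - D - I

The waypoints must appear in the order M, F, with no cell reused.
Route from H: down 2 to N, left 1 to M, up 3 to B, left 1 to A, down 2 to I — 9 moves in all.
Check: order respected (M at step 3, F at step 5); 9 moves as required.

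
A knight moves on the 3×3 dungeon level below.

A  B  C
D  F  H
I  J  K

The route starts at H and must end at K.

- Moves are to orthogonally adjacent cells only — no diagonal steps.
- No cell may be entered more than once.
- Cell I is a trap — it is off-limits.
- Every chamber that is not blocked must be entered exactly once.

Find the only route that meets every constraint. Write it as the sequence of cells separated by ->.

Need to visit all 8 open cells exactly once, starting at H and ending at K.
Cell C has only two open neighbours (H and B), so the path must pass straight through it: one of those is the cell it's entered from and the other is where it exits.
Route from H: up 1 to C, left 2 to A, down 1 to D, right 1 to F, down 1 to J, right 1 to K — 7 moves in all.
Check: all 8 open cells covered.

H -> C -> B -> A -> D -> F -> J -> K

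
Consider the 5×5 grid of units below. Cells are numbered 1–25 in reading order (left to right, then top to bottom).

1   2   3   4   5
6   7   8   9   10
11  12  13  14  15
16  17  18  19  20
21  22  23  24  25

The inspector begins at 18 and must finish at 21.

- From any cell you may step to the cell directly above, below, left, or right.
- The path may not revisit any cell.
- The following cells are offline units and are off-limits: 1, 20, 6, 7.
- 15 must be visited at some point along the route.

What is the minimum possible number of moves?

11

Any route passes through 15 somewhere between 18 and 21. Summing Manhattan distances along the two legs (18 → 15 → 21) gives a lower bound of 3 + 6 = 9 moves.
The shortest route satisfying every rule uses 11 moves: 18 → 13 → 8 → 9 → 10 → 15 → 14 → 19 → 24 → 23 → 22 → 21.
The bound of 9 isn't tight here; checking systematically, no route of length 9 through 10 satisfies every constraint, so 11 is the minimum.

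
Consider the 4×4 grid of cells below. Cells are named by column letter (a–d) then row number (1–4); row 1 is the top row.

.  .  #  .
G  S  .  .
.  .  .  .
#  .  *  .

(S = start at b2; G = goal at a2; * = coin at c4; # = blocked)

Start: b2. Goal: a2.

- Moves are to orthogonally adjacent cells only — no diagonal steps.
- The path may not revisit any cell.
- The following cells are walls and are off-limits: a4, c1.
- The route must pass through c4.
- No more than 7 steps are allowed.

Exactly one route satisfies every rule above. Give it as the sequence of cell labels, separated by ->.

The 7-move cap with required stops at c4 leaves no slack for detours.
Route from b2: right to c2, 2× down (reaching c4), left to b4, up to b3, left to a3, up to a2 — 7 moves in all.
Check: all required cells visited; 7 ≤ 7 moves.

b2 -> c2 -> c3 -> c4 -> b4 -> b3 -> a3 -> a2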